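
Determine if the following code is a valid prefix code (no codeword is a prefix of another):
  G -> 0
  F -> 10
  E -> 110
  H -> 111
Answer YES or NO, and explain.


Checking each pair (does one codeword prefix another?):
  G='0' vs F='10': no prefix
  G='0' vs E='110': no prefix
  G='0' vs H='111': no prefix
  F='10' vs G='0': no prefix
  F='10' vs E='110': no prefix
  F='10' vs H='111': no prefix
  E='110' vs G='0': no prefix
  E='110' vs F='10': no prefix
  E='110' vs H='111': no prefix
  H='111' vs G='0': no prefix
  H='111' vs F='10': no prefix
  H='111' vs E='110': no prefix
No violation found over all pairs.

YES -- this is a valid prefix code. No codeword is a prefix of any other codeword.


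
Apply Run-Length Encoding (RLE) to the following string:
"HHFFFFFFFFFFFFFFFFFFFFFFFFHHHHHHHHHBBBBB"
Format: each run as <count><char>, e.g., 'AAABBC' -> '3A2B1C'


Scanning runs left to right:
  i=0: run of 'H' x 2 -> '2H'
  i=2: run of 'F' x 24 -> '24F'
  i=26: run of 'H' x 9 -> '9H'
  i=35: run of 'B' x 5 -> '5B'

RLE = 2H24F9H5B


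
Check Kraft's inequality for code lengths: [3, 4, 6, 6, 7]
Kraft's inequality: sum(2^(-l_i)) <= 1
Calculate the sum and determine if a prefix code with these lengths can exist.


Sum = 2^(-3) + 2^(-4) + 2^(-6) + 2^(-6) + 2^(-7)
    = 0.125 + 0.0625 + 0.015625 + 0.015625 + 0.0078125
    = 29/128 = 0.2265625
Since 0.2265625 <= 1, Kraft's inequality IS satisfied.
A prefix code with these lengths CAN exist.

Kraft sum = 0.2265625. Satisfied.


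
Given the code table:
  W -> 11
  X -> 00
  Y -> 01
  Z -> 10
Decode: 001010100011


Decoding:
00 -> X
10 -> Z
10 -> Z
10 -> Z
00 -> X
11 -> W


Result: XZZZXW


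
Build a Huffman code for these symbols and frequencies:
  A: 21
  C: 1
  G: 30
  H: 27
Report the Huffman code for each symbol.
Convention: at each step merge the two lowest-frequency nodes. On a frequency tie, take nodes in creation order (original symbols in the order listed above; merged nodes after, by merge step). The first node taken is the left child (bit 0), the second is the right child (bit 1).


Huffman tree construction:
Step 1: Merge C(1) + A(21) = 22
Step 2: Merge (C+A)(22) + H(27) = 49
Step 3: Merge G(30) + ((C+A)+H)(49) = 79
Read each symbol's code off the tree from the root (left child = 0, right child = 1).

Codes:
  A: 101 (length 3)
  C: 100 (length 3)
  G: 0 (length 1)
  H: 11 (length 2)
Average code length: 150/79 = 1.8987 bits/symbol


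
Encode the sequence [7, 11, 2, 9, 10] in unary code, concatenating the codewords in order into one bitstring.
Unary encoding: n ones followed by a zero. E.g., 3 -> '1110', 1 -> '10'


Encode each number as n ones followed by a terminating 0:
  7 -> 11111110 (8 bits)
  11 -> 111111111110 (12 bits)
  2 -> 110 (3 bits)
  9 -> 1111111110 (10 bits)
  10 -> 11111111110 (11 bits)
Total length = 8 + 12 + 3 + 10 + 11 = 44 bits.

Unary([7, 11, 2, 9, 10]) = 11111110111111111110110111111111011111111110 (44 bits)


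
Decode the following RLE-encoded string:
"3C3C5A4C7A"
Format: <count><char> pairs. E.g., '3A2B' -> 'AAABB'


Expanding each <count><char> pair:
  3C -> 'CCC'
  3C -> 'CCC'
  5A -> 'AAAAA'
  4C -> 'CCCC'
  7A -> 'AAAAAAA'

Decoded = CCCCCCAAAAACCCCAAAAAAA


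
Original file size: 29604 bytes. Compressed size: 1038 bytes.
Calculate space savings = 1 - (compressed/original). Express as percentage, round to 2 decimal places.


ratio = compressed/original = 1038/29604 = 0.035063
savings = 1 - ratio = 1 - 0.035063 = 0.964937
as a percentage: 0.964937 * 100 = 96.49%

Space savings = 1 - 1038/29604 = 96.49%


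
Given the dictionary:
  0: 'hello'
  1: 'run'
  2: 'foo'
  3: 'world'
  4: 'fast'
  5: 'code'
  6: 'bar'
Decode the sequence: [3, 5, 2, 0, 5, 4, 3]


Look up each index in the dictionary:
  3 -> 'world'
  5 -> 'code'
  2 -> 'foo'
  0 -> 'hello'
  5 -> 'code'
  4 -> 'fast'
  3 -> 'world'

Decoded: "world code foo hello code fast world"


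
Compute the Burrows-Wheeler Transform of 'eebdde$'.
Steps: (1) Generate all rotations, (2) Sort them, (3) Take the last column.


Rotations (sorted):
  0: $eebdde -> last char: e
  1: bdde$ee -> last char: e
  2: dde$eeb -> last char: b
  3: de$eebd -> last char: d
  4: e$eebdd -> last char: d
  5: ebdde$e -> last char: e
  6: eebdde$ -> last char: $


BWT = eebdde$


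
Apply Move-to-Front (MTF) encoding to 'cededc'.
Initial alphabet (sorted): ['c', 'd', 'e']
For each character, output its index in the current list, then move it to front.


MTF encoding:
'c': index 0 in ['c', 'd', 'e'] -> ['c', 'd', 'e']
'e': index 2 in ['c', 'd', 'e'] -> ['e', 'c', 'd']
'd': index 2 in ['e', 'c', 'd'] -> ['d', 'e', 'c']
'e': index 1 in ['d', 'e', 'c'] -> ['e', 'd', 'c']
'd': index 1 in ['e', 'd', 'c'] -> ['d', 'e', 'c']
'c': index 2 in ['d', 'e', 'c'] -> ['c', 'd', 'e']


Output: [0, 2, 2, 1, 1, 2]


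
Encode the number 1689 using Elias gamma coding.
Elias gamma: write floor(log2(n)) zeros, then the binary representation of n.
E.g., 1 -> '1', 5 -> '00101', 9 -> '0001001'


num_bits = floor(log2(1689)) + 1 = 11
leading_zeros = num_bits - 1 = 10
binary(1689) = 11010011001

Elias gamma(1689) = '0000000000' + '11010011001' = 000000000011010011001 (21 bits)


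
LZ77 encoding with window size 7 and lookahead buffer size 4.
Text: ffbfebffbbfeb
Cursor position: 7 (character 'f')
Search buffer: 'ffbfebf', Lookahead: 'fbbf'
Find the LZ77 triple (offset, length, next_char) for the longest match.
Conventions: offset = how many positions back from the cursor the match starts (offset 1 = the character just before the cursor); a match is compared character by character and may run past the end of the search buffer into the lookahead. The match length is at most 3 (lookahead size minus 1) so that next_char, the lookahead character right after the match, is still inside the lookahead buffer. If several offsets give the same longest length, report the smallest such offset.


Try each offset into the search buffer:
  offset=1 (pos 6, char 'f'): match length 1
  offset=2 (pos 5, char 'b'): match length 0
  offset=3 (pos 4, char 'e'): match length 0
  offset=4 (pos 3, char 'f'): match length 1
  offset=5 (pos 2, char 'b'): match length 0
  offset=6 (pos 1, char 'f'): match length 2
  offset=7 (pos 0, char 'f'): match length 1
Longest match has length 2 at offset 6.
next_char = character at position 7 + 2 = 9 -> 'b'

Best match: offset=6, length=2 (matching 'fb' starting at position 1)
LZ77 triple: (6, 2, 'b')


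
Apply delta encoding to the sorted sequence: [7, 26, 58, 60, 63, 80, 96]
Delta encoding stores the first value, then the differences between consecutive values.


First value: 7
Deltas:
  26 - 7 = 19
  58 - 26 = 32
  60 - 58 = 2
  63 - 60 = 3
  80 - 63 = 17
  96 - 80 = 16


Delta encoded: [7, 19, 32, 2, 3, 17, 16]


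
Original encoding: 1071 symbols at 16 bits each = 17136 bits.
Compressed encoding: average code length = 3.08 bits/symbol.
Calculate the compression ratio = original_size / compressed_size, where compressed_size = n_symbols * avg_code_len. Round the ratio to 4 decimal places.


original_size = n_symbols * orig_bits = 1071 * 16 = 17136 bits
compressed_size = n_symbols * avg_code_len = 1071 * 3.08 = 3298.68 bits
ratio = original_size / compressed_size = 17136 / 3298.68 = 5.1948

Compression ratio = 5.1948


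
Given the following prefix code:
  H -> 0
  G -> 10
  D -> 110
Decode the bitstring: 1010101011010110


Decoding step by step:
Bits 10 -> G
Bits 10 -> G
Bits 10 -> G
Bits 10 -> G
Bits 110 -> D
Bits 10 -> G
Bits 110 -> D


Decoded message: GGGGDGD


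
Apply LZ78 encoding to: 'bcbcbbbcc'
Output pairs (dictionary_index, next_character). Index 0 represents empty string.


LZ78 encoding steps:
Dictionary: {0: ''}
Step 1: w='' (idx 0), next='b' -> output (0, 'b'), add 'b' as idx 1
Step 2: w='' (idx 0), next='c' -> output (0, 'c'), add 'c' as idx 2
Step 3: w='b' (idx 1), next='c' -> output (1, 'c'), add 'bc' as idx 3
Step 4: w='b' (idx 1), next='b' -> output (1, 'b'), add 'bb' as idx 4
Step 5: w='bc' (idx 3), next='c' -> output (3, 'c'), add 'bcc' as idx 5


Encoded: [(0, 'b'), (0, 'c'), (1, 'c'), (1, 'b'), (3, 'c')]


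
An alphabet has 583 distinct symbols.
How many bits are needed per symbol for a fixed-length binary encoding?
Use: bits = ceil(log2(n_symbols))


log2(583) = 9.1874
Bracket: 2^9 = 512 < 583 <= 2^10 = 1024
So ceil(log2(583)) = 10

bits = ceil(log2(583)) = ceil(9.1874) = 10 bits


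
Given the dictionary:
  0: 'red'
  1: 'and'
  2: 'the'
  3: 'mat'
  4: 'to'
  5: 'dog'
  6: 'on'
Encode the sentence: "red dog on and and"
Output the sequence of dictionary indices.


Look up each word in the dictionary:
  'red' -> 0
  'dog' -> 5
  'on' -> 6
  'and' -> 1
  'and' -> 1

Encoded: [0, 5, 6, 1, 1]


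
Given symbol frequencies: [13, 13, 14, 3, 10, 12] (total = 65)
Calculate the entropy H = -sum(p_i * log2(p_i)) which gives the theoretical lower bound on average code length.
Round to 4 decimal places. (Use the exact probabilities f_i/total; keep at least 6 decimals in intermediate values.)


Per-symbol terms -p_i * log2(p_i) with p_i = f_i/65:
  p = 13/65 = 0.200000: log2(p) = -2.321928, -p*log2(p) = 0.464386
  p = 13/65 = 0.200000: log2(p) = -2.321928, -p*log2(p) = 0.464386
  p = 14/65 = 0.215385: log2(p) = -2.215013, -p*log2(p) = 0.477080
  p = 3/65 = 0.046154: log2(p) = -4.437405, -p*log2(p) = 0.204803
  p = 10/65 = 0.153846: log2(p) = -2.700440, -p*log2(p) = 0.415452
  p = 12/65 = 0.184615: log2(p) = -2.437405, -p*log2(p) = 0.449983
H = 0.464386 + 0.464386 + 0.477080 + 0.204803 + 0.415452 + 0.449983 = 2.476090

H = 2.4761 bits/symbol


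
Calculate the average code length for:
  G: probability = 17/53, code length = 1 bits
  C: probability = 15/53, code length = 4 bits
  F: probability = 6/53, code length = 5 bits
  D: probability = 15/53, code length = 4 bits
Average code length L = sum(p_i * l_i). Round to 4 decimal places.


Weighted contributions p_i * l_i:
  G: (17/53) * 1 = 17/53
  C: (15/53) * 4 = 60/53
  F: (6/53) * 5 = 30/53
  D: (15/53) * 4 = 60/53
Sum = (17 + 60 + 30 + 60)/53 = 167/53

L = 167/53 = 3.1509 bits/symbol


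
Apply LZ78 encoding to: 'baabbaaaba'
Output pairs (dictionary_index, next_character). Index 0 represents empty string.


LZ78 encoding steps:
Dictionary: {0: ''}
Step 1: w='' (idx 0), next='b' -> output (0, 'b'), add 'b' as idx 1
Step 2: w='' (idx 0), next='a' -> output (0, 'a'), add 'a' as idx 2
Step 3: w='a' (idx 2), next='b' -> output (2, 'b'), add 'ab' as idx 3
Step 4: w='b' (idx 1), next='a' -> output (1, 'a'), add 'ba' as idx 4
Step 5: w='a' (idx 2), next='a' -> output (2, 'a'), add 'aa' as idx 5
Step 6: w='ba' (idx 4), end of input -> output (4, '')


Encoded: [(0, 'b'), (0, 'a'), (2, 'b'), (1, 'a'), (2, 'a'), (4, '')]


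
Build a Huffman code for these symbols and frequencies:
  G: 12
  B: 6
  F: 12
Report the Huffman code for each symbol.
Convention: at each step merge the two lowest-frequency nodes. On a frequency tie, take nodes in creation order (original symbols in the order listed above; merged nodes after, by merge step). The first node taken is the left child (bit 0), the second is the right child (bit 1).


Huffman tree construction:
Step 1: Merge B(6) + G(12) = 18
Step 2: Merge F(12) + (B+G)(18) = 30
Read each symbol's code off the tree from the root (left child = 0, right child = 1).

Codes:
  G: 11 (length 2)
  B: 10 (length 2)
  F: 0 (length 1)
Average code length: 48/30 = 1.6000 bits/symbol


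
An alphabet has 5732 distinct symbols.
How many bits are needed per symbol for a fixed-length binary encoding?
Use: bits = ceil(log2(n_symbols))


log2(5732) = 12.4848
Bracket: 2^12 = 4096 < 5732 <= 2^13 = 8192
So ceil(log2(5732)) = 13

bits = ceil(log2(5732)) = ceil(12.4848) = 13 bits


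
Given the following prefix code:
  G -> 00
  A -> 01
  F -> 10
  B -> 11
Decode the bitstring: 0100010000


Decoding step by step:
Bits 01 -> A
Bits 00 -> G
Bits 01 -> A
Bits 00 -> G
Bits 00 -> G


Decoded message: AGAGG


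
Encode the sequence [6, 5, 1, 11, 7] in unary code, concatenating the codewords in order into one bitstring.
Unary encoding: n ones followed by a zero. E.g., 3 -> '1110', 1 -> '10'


Encode each number as n ones followed by a terminating 0:
  6 -> 1111110 (7 bits)
  5 -> 111110 (6 bits)
  1 -> 10 (2 bits)
  11 -> 111111111110 (12 bits)
  7 -> 11111110 (8 bits)
Total length = 7 + 6 + 2 + 12 + 8 = 35 bits.

Unary([6, 5, 1, 11, 7]) = 11111101111101011111111111011111110 (35 bits)


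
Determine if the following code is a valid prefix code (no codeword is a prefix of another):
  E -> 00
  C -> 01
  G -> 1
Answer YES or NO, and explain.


Checking each pair (does one codeword prefix another?):
  E='00' vs C='01': no prefix
  E='00' vs G='1': no prefix
  C='01' vs E='00': no prefix
  C='01' vs G='1': no prefix
  G='1' vs E='00': no prefix
  G='1' vs C='01': no prefix
No violation found over all pairs.

YES -- this is a valid prefix code. No codeword is a prefix of any other codeword.


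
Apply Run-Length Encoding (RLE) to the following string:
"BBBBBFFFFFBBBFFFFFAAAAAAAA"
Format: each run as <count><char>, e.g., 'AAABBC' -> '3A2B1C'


Scanning runs left to right:
  i=0: run of 'B' x 5 -> '5B'
  i=5: run of 'F' x 5 -> '5F'
  i=10: run of 'B' x 3 -> '3B'
  i=13: run of 'F' x 5 -> '5F'
  i=18: run of 'A' x 8 -> '8A'

RLE = 5B5F3B5F8A


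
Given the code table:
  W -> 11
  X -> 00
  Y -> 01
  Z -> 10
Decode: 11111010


Decoding:
11 -> W
11 -> W
10 -> Z
10 -> Z


Result: WWZZ


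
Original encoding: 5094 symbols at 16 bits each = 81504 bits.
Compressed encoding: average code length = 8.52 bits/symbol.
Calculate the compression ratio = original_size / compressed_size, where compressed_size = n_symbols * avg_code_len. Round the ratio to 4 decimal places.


original_size = n_symbols * orig_bits = 5094 * 16 = 81504 bits
compressed_size = n_symbols * avg_code_len = 5094 * 8.52 = 43400.88 bits
ratio = original_size / compressed_size = 81504 / 43400.88 = 1.8779

Compression ratio = 1.8779


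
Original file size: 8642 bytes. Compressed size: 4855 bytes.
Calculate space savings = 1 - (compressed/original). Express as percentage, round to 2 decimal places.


ratio = compressed/original = 4855/8642 = 0.561791
savings = 1 - ratio = 1 - 0.561791 = 0.438209
as a percentage: 0.438209 * 100 = 43.82%

Space savings = 1 - 4855/8642 = 43.82%


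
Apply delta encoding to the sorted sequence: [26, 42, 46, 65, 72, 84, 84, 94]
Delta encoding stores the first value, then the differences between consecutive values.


First value: 26
Deltas:
  42 - 26 = 16
  46 - 42 = 4
  65 - 46 = 19
  72 - 65 = 7
  84 - 72 = 12
  84 - 84 = 0
  94 - 84 = 10


Delta encoded: [26, 16, 4, 19, 7, 12, 0, 10]


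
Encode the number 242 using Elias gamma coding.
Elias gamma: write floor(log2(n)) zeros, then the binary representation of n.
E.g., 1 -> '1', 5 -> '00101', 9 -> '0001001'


num_bits = floor(log2(242)) + 1 = 8
leading_zeros = num_bits - 1 = 7
binary(242) = 11110010

Elias gamma(242) = '0000000' + '11110010' = 000000011110010 (15 bits)


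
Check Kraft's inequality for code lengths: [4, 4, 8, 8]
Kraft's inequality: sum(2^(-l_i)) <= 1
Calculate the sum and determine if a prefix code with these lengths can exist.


Sum = 2^(-4) + 2^(-4) + 2^(-8) + 2^(-8)
    = 0.0625 + 0.0625 + 0.00390625 + 0.00390625
    = 34/256 = 0.1328125
Since 0.1328125 <= 1, Kraft's inequality IS satisfied.
A prefix code with these lengths CAN exist.

Kraft sum = 0.1328125. Satisfied.


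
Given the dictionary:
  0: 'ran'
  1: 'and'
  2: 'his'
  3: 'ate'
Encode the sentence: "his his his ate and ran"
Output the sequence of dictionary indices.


Look up each word in the dictionary:
  'his' -> 2
  'his' -> 2
  'his' -> 2
  'ate' -> 3
  'and' -> 1
  'ran' -> 0

Encoded: [2, 2, 2, 3, 1, 0]


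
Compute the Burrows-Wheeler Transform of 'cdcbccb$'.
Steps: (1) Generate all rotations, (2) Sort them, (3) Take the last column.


Rotations (sorted):
  0: $cdcbccb -> last char: b
  1: b$cdcbcc -> last char: c
  2: bccb$cdc -> last char: c
  3: cb$cdcbc -> last char: c
  4: cbccb$cd -> last char: d
  5: ccb$cdcb -> last char: b
  6: cdcbccb$ -> last char: $
  7: dcbccb$c -> last char: c


BWT = bcccdb$c


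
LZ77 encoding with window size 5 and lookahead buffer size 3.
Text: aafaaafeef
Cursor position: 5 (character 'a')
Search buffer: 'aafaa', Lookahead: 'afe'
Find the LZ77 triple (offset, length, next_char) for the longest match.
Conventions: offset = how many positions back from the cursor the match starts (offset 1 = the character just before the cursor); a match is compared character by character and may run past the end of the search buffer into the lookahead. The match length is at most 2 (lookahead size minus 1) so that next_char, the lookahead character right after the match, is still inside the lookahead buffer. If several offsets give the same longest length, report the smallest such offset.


Try each offset into the search buffer:
  offset=1 (pos 4, char 'a'): match length 1
  offset=2 (pos 3, char 'a'): match length 1
  offset=3 (pos 2, char 'f'): match length 0
  offset=4 (pos 1, char 'a'): match length 2
  offset=5 (pos 0, char 'a'): match length 1
Longest match has length 2 at offset 4.
next_char = character at position 5 + 2 = 7 -> 'e'

Best match: offset=4, length=2 (matching 'af' starting at position 1)
LZ77 triple: (4, 2, 'e')


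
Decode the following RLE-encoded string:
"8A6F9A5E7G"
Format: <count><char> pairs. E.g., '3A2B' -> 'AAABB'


Expanding each <count><char> pair:
  8A -> 'AAAAAAAA'
  6F -> 'FFFFFF'
  9A -> 'AAAAAAAAA'
  5E -> 'EEEEE'
  7G -> 'GGGGGGG'

Decoded = AAAAAAAAFFFFFFAAAAAAAAAEEEEEGGGGGGG


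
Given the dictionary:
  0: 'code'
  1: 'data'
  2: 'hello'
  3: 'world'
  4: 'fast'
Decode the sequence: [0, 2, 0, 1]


Look up each index in the dictionary:
  0 -> 'code'
  2 -> 'hello'
  0 -> 'code'
  1 -> 'data'

Decoded: "code hello code data"


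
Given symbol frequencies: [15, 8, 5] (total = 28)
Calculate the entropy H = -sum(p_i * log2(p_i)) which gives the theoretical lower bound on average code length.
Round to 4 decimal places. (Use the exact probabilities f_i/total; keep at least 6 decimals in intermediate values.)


Per-symbol terms -p_i * log2(p_i) with p_i = f_i/28:
  p = 15/28 = 0.535714: log2(p) = -0.900464, -p*log2(p) = 0.482392
  p = 8/28 = 0.285714: log2(p) = -1.807355, -p*log2(p) = 0.516387
  p = 5/28 = 0.178571: log2(p) = -2.485427, -p*log2(p) = 0.443826
H = 0.482392 + 0.516387 + 0.443826 = 1.442605

H = 1.4426 bits/symbol


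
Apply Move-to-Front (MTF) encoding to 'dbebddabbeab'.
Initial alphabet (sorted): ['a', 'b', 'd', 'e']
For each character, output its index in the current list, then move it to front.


MTF encoding:
'd': index 2 in ['a', 'b', 'd', 'e'] -> ['d', 'a', 'b', 'e']
'b': index 2 in ['d', 'a', 'b', 'e'] -> ['b', 'd', 'a', 'e']
'e': index 3 in ['b', 'd', 'a', 'e'] -> ['e', 'b', 'd', 'a']
'b': index 1 in ['e', 'b', 'd', 'a'] -> ['b', 'e', 'd', 'a']
'd': index 2 in ['b', 'e', 'd', 'a'] -> ['d', 'b', 'e', 'a']
'd': index 0 in ['d', 'b', 'e', 'a'] -> ['d', 'b', 'e', 'a']
'a': index 3 in ['d', 'b', 'e', 'a'] -> ['a', 'd', 'b', 'e']
'b': index 2 in ['a', 'd', 'b', 'e'] -> ['b', 'a', 'd', 'e']
'b': index 0 in ['b', 'a', 'd', 'e'] -> ['b', 'a', 'd', 'e']
'e': index 3 in ['b', 'a', 'd', 'e'] -> ['e', 'b', 'a', 'd']
'a': index 2 in ['e', 'b', 'a', 'd'] -> ['a', 'e', 'b', 'd']
'b': index 2 in ['a', 'e', 'b', 'd'] -> ['b', 'a', 'e', 'd']


Output: [2, 2, 3, 1, 2, 0, 3, 2, 0, 3, 2, 2]


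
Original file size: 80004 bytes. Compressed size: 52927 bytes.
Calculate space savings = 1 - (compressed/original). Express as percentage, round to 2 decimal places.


ratio = compressed/original = 52927/80004 = 0.661554
savings = 1 - ratio = 1 - 0.661554 = 0.338446
as a percentage: 0.338446 * 100 = 33.84%

Space savings = 1 - 52927/80004 = 33.84%


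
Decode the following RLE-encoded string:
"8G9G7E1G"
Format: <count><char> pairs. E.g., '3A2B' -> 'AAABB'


Expanding each <count><char> pair:
  8G -> 'GGGGGGGG'
  9G -> 'GGGGGGGGG'
  7E -> 'EEEEEEE'
  1G -> 'G'

Decoded = GGGGGGGGGGGGGGGGGEEEEEEEG


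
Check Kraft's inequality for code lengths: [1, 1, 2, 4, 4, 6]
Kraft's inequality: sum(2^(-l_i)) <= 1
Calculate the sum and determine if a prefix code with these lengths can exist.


Sum = 2^(-1) + 2^(-1) + 2^(-2) + 2^(-4) + 2^(-4) + 2^(-6)
    = 0.5 + 0.5 + 0.25 + 0.0625 + 0.0625 + 0.015625
    = 89/64 = 1.390625
Since 1.390625 > 1, Kraft's inequality is NOT satisfied.
A prefix code with these lengths CANNOT exist.

Kraft sum = 1.390625. Not satisfied.


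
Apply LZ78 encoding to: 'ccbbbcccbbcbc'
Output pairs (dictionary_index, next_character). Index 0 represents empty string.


LZ78 encoding steps:
Dictionary: {0: ''}
Step 1: w='' (idx 0), next='c' -> output (0, 'c'), add 'c' as idx 1
Step 2: w='c' (idx 1), next='b' -> output (1, 'b'), add 'cb' as idx 2
Step 3: w='' (idx 0), next='b' -> output (0, 'b'), add 'b' as idx 3
Step 4: w='b' (idx 3), next='c' -> output (3, 'c'), add 'bc' as idx 4
Step 5: w='c' (idx 1), next='c' -> output (1, 'c'), add 'cc' as idx 5
Step 6: w='b' (idx 3), next='b' -> output (3, 'b'), add 'bb' as idx 6
Step 7: w='cb' (idx 2), next='c' -> output (2, 'c'), add 'cbc' as idx 7


Encoded: [(0, 'c'), (1, 'b'), (0, 'b'), (3, 'c'), (1, 'c'), (3, 'b'), (2, 'c')]


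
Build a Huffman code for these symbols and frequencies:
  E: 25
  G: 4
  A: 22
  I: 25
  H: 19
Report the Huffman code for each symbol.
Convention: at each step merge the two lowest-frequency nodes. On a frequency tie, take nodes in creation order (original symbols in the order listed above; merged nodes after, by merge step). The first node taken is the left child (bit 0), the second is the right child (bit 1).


Huffman tree construction:
Step 1: Merge G(4) + H(19) = 23
Step 2: Merge A(22) + (G+H)(23) = 45
Step 3: Merge E(25) + I(25) = 50
Step 4: Merge (A+(G+H))(45) + (E+I)(50) = 95
Read each symbol's code off the tree from the root (left child = 0, right child = 1).

Codes:
  E: 10 (length 2)
  G: 010 (length 3)
  A: 00 (length 2)
  I: 11 (length 2)
  H: 011 (length 3)
Average code length: 213/95 = 2.2421 bits/symbol


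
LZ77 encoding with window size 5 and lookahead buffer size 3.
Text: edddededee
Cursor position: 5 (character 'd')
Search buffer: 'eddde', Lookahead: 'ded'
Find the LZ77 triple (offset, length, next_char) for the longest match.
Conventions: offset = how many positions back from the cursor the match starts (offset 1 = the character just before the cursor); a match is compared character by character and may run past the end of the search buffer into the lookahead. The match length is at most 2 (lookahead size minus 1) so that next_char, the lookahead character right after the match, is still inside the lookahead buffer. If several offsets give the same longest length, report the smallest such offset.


Try each offset into the search buffer:
  offset=1 (pos 4, char 'e'): match length 0
  offset=2 (pos 3, char 'd'): match length 2
  offset=3 (pos 2, char 'd'): match length 1
  offset=4 (pos 1, char 'd'): match length 1
  offset=5 (pos 0, char 'e'): match length 0
Longest match has length 2 at offset 2.
next_char = character at position 5 + 2 = 7 -> 'd'

Best match: offset=2, length=2 (matching 'de' starting at position 3)
LZ77 triple: (2, 2, 'd')


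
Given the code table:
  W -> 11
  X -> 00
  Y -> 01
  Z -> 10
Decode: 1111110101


Decoding:
11 -> W
11 -> W
11 -> W
01 -> Y
01 -> Y


Result: WWWYY


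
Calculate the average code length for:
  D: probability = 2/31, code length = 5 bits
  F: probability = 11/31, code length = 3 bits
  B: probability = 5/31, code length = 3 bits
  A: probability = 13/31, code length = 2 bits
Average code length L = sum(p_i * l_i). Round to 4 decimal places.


Weighted contributions p_i * l_i:
  D: (2/31) * 5 = 10/31
  F: (11/31) * 3 = 33/31
  B: (5/31) * 3 = 15/31
  A: (13/31) * 2 = 26/31
Sum = (10 + 33 + 15 + 26)/31 = 84/31

L = 84/31 = 2.7097 bits/symbol


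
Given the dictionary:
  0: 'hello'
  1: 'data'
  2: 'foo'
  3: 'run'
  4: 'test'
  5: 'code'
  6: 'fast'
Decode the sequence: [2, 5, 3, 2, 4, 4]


Look up each index in the dictionary:
  2 -> 'foo'
  5 -> 'code'
  3 -> 'run'
  2 -> 'foo'
  4 -> 'test'
  4 -> 'test'

Decoded: "foo code run foo test test"


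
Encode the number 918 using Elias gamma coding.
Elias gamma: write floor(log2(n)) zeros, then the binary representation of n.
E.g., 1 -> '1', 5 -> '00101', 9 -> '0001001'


num_bits = floor(log2(918)) + 1 = 10
leading_zeros = num_bits - 1 = 9
binary(918) = 1110010110

Elias gamma(918) = '000000000' + '1110010110' = 0000000001110010110 (19 bits)


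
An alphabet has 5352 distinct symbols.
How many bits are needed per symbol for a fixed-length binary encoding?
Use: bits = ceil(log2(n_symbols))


log2(5352) = 12.3859
Bracket: 2^12 = 4096 < 5352 <= 2^13 = 8192
So ceil(log2(5352)) = 13

bits = ceil(log2(5352)) = ceil(12.3859) = 13 bits


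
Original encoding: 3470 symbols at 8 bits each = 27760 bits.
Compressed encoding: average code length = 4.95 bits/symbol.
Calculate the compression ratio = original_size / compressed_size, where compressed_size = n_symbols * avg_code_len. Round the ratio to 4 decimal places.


original_size = n_symbols * orig_bits = 3470 * 8 = 27760 bits
compressed_size = n_symbols * avg_code_len = 3470 * 4.95 = 17176.5 bits
ratio = original_size / compressed_size = 27760 / 17176.5 = 1.6162

Compression ratio = 1.6162


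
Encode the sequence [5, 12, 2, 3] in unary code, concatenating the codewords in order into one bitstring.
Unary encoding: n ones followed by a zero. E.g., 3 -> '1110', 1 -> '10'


Encode each number as n ones followed by a terminating 0:
  5 -> 111110 (6 bits)
  12 -> 1111111111110 (13 bits)
  2 -> 110 (3 bits)
  3 -> 1110 (4 bits)
Total length = 6 + 13 + 3 + 4 = 26 bits.

Unary([5, 12, 2, 3]) = 11111011111111111101101110 (26 bits)


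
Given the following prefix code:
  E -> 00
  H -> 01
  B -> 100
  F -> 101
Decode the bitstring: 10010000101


Decoding step by step:
Bits 100 -> B
Bits 100 -> B
Bits 00 -> E
Bits 101 -> F


Decoded message: BBEF


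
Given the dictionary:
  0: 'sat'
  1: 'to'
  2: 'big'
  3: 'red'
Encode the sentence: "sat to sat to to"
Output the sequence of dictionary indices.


Look up each word in the dictionary:
  'sat' -> 0
  'to' -> 1
  'sat' -> 0
  'to' -> 1
  'to' -> 1

Encoded: [0, 1, 0, 1, 1]


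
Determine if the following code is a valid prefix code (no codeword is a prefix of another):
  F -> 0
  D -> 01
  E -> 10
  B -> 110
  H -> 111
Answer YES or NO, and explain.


Checking each pair (does one codeword prefix another?):
  F='0' vs D='01': prefix -- VIOLATION

NO -- this is NOT a valid prefix code. F (0) is a prefix of D (01).


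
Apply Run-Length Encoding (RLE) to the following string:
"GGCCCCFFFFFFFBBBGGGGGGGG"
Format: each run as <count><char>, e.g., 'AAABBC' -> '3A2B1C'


Scanning runs left to right:
  i=0: run of 'G' x 2 -> '2G'
  i=2: run of 'C' x 4 -> '4C'
  i=6: run of 'F' x 7 -> '7F'
  i=13: run of 'B' x 3 -> '3B'
  i=16: run of 'G' x 8 -> '8G'

RLE = 2G4C7F3B8G


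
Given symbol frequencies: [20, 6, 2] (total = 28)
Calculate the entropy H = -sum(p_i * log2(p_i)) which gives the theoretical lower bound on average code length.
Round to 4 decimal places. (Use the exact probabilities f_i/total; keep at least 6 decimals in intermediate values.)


Per-symbol terms -p_i * log2(p_i) with p_i = f_i/28:
  p = 20/28 = 0.714286: log2(p) = -0.485427, -p*log2(p) = 0.346733
  p = 6/28 = 0.214286: log2(p) = -2.222392, -p*log2(p) = 0.476227
  p = 2/28 = 0.071429: log2(p) = -3.807355, -p*log2(p) = 0.271954
H = 0.346733 + 0.476227 + 0.271954 = 1.094914

H = 1.0949 bits/symbol


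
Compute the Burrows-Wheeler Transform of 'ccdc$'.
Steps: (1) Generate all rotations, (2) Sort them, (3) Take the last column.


Rotations (sorted):
  0: $ccdc -> last char: c
  1: c$ccd -> last char: d
  2: ccdc$ -> last char: $
  3: cdc$c -> last char: c
  4: dc$cc -> last char: c


BWT = cd$cc


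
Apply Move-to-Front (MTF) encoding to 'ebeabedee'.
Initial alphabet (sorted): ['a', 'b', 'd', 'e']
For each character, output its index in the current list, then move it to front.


MTF encoding:
'e': index 3 in ['a', 'b', 'd', 'e'] -> ['e', 'a', 'b', 'd']
'b': index 2 in ['e', 'a', 'b', 'd'] -> ['b', 'e', 'a', 'd']
'e': index 1 in ['b', 'e', 'a', 'd'] -> ['e', 'b', 'a', 'd']
'a': index 2 in ['e', 'b', 'a', 'd'] -> ['a', 'e', 'b', 'd']
'b': index 2 in ['a', 'e', 'b', 'd'] -> ['b', 'a', 'e', 'd']
'e': index 2 in ['b', 'a', 'e', 'd'] -> ['e', 'b', 'a', 'd']
'd': index 3 in ['e', 'b', 'a', 'd'] -> ['d', 'e', 'b', 'a']
'e': index 1 in ['d', 'e', 'b', 'a'] -> ['e', 'd', 'b', 'a']
'e': index 0 in ['e', 'd', 'b', 'a'] -> ['e', 'd', 'b', 'a']


Output: [3, 2, 1, 2, 2, 2, 3, 1, 0]


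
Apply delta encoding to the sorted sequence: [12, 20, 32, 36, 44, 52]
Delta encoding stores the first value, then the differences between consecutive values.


First value: 12
Deltas:
  20 - 12 = 8
  32 - 20 = 12
  36 - 32 = 4
  44 - 36 = 8
  52 - 44 = 8


Delta encoded: [12, 8, 12, 4, 8, 8]


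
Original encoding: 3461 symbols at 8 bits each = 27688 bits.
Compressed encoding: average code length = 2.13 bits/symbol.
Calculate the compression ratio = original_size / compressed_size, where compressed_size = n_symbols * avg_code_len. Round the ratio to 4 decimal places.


original_size = n_symbols * orig_bits = 3461 * 8 = 27688 bits
compressed_size = n_symbols * avg_code_len = 3461 * 2.13 = 7371.93 bits
ratio = original_size / compressed_size = 27688 / 7371.93 = 3.7559

Compression ratio = 3.7559


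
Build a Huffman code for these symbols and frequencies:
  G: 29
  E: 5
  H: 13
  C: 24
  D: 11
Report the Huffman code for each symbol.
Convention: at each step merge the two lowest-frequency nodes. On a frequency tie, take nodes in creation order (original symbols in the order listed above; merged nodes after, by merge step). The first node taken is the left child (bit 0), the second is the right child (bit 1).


Huffman tree construction:
Step 1: Merge E(5) + D(11) = 16
Step 2: Merge H(13) + (E+D)(16) = 29
Step 3: Merge C(24) + G(29) = 53
Step 4: Merge (H+(E+D))(29) + (C+G)(53) = 82
Read each symbol's code off the tree from the root (left child = 0, right child = 1).

Codes:
  G: 11 (length 2)
  E: 010 (length 3)
  H: 00 (length 2)
  C: 10 (length 2)
  D: 011 (length 3)
Average code length: 180/82 = 2.1951 bits/symbol


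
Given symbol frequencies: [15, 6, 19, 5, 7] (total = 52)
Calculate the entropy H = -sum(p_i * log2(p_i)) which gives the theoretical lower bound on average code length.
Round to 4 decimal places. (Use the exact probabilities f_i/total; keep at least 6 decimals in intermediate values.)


Per-symbol terms -p_i * log2(p_i) with p_i = f_i/52:
  p = 15/52 = 0.288462: log2(p) = -1.793549, -p*log2(p) = 0.517370
  p = 6/52 = 0.115385: log2(p) = -3.115477, -p*log2(p) = 0.359478
  p = 19/52 = 0.365385: log2(p) = -1.452512, -p*log2(p) = 0.530726
  p = 5/52 = 0.096154: log2(p) = -3.378512, -p*log2(p) = 0.324857
  p = 7/52 = 0.134615: log2(p) = -2.893085, -p*log2(p) = 0.389454
H = 0.517370 + 0.359478 + 0.530726 + 0.324857 + 0.389454 = 2.121885

H = 2.1219 bits/symbol


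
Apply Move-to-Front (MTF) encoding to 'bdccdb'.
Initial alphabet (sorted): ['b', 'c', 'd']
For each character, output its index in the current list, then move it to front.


MTF encoding:
'b': index 0 in ['b', 'c', 'd'] -> ['b', 'c', 'd']
'd': index 2 in ['b', 'c', 'd'] -> ['d', 'b', 'c']
'c': index 2 in ['d', 'b', 'c'] -> ['c', 'd', 'b']
'c': index 0 in ['c', 'd', 'b'] -> ['c', 'd', 'b']
'd': index 1 in ['c', 'd', 'b'] -> ['d', 'c', 'b']
'b': index 2 in ['d', 'c', 'b'] -> ['b', 'd', 'c']


Output: [0, 2, 2, 0, 1, 2]


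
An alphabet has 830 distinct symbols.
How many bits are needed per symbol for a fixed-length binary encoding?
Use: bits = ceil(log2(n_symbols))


log2(830) = 9.697
Bracket: 2^9 = 512 < 830 <= 2^10 = 1024
So ceil(log2(830)) = 10

bits = ceil(log2(830)) = ceil(9.697) = 10 bits


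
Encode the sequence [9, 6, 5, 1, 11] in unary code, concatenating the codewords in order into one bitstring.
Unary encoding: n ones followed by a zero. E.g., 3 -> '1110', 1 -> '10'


Encode each number as n ones followed by a terminating 0:
  9 -> 1111111110 (10 bits)
  6 -> 1111110 (7 bits)
  5 -> 111110 (6 bits)
  1 -> 10 (2 bits)
  11 -> 111111111110 (12 bits)
Total length = 10 + 7 + 6 + 2 + 12 = 37 bits.

Unary([9, 6, 5, 1, 11]) = 1111111110111111011111010111111111110 (37 bits)


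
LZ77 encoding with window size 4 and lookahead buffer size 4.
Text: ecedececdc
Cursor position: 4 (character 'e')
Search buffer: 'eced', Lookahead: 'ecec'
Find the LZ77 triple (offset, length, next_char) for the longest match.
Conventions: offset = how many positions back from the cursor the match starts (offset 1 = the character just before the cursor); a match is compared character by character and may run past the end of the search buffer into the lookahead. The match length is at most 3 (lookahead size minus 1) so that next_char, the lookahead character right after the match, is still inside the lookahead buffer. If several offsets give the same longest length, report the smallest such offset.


Try each offset into the search buffer:
  offset=1 (pos 3, char 'd'): match length 0
  offset=2 (pos 2, char 'e'): match length 1
  offset=3 (pos 1, char 'c'): match length 0
  offset=4 (pos 0, char 'e'): match length 3
Longest match has length 3 at offset 4.
next_char = character at position 4 + 3 = 7 -> 'c'

Best match: offset=4, length=3 (matching 'ece' starting at position 0)
LZ77 triple: (4, 3, 'c')


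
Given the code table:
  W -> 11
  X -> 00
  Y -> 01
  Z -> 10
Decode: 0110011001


Decoding:
01 -> Y
10 -> Z
01 -> Y
10 -> Z
01 -> Y


Result: YZYZY


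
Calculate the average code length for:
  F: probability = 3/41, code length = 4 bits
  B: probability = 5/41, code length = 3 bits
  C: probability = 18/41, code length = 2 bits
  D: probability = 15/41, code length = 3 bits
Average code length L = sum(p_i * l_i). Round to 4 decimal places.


Weighted contributions p_i * l_i:
  F: (3/41) * 4 = 12/41
  B: (5/41) * 3 = 15/41
  C: (18/41) * 2 = 36/41
  D: (15/41) * 3 = 45/41
Sum = (12 + 15 + 36 + 45)/41 = 108/41

L = 108/41 = 2.6341 bits/symbol


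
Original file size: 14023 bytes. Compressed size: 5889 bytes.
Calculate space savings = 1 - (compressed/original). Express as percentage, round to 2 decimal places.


ratio = compressed/original = 5889/14023 = 0.419953
savings = 1 - ratio = 1 - 0.419953 = 0.580047
as a percentage: 0.580047 * 100 = 58.0%

Space savings = 1 - 5889/14023 = 58.0%


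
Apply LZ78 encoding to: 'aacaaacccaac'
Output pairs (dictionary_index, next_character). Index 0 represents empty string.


LZ78 encoding steps:
Dictionary: {0: ''}
Step 1: w='' (idx 0), next='a' -> output (0, 'a'), add 'a' as idx 1
Step 2: w='a' (idx 1), next='c' -> output (1, 'c'), add 'ac' as idx 2
Step 3: w='a' (idx 1), next='a' -> output (1, 'a'), add 'aa' as idx 3
Step 4: w='ac' (idx 2), next='c' -> output (2, 'c'), add 'acc' as idx 4
Step 5: w='' (idx 0), next='c' -> output (0, 'c'), add 'c' as idx 5
Step 6: w='aa' (idx 3), next='c' -> output (3, 'c'), add 'aac' as idx 6


Encoded: [(0, 'a'), (1, 'c'), (1, 'a'), (2, 'c'), (0, 'c'), (3, 'c')]


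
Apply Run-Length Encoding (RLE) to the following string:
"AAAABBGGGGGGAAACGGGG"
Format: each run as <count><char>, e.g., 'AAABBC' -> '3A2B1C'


Scanning runs left to right:
  i=0: run of 'A' x 4 -> '4A'
  i=4: run of 'B' x 2 -> '2B'
  i=6: run of 'G' x 6 -> '6G'
  i=12: run of 'A' x 3 -> '3A'
  i=15: run of 'C' x 1 -> '1C'
  i=16: run of 'G' x 4 -> '4G'

RLE = 4A2B6G3A1C4G


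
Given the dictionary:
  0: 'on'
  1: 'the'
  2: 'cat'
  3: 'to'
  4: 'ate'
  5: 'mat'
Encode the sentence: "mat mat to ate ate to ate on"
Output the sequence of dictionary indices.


Look up each word in the dictionary:
  'mat' -> 5
  'mat' -> 5
  'to' -> 3
  'ate' -> 4
  'ate' -> 4
  'to' -> 3
  'ate' -> 4
  'on' -> 0

Encoded: [5, 5, 3, 4, 4, 3, 4, 0]


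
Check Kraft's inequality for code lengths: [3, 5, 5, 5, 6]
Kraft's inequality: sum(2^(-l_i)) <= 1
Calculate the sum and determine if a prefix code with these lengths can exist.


Sum = 2^(-3) + 2^(-5) + 2^(-5) + 2^(-5) + 2^(-6)
    = 0.125 + 0.03125 + 0.03125 + 0.03125 + 0.015625
    = 15/64 = 0.234375
Since 0.234375 <= 1, Kraft's inequality IS satisfied.
A prefix code with these lengths CAN exist.

Kraft sum = 0.234375. Satisfied.


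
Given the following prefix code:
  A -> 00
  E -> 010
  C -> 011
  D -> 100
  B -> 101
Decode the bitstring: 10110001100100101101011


Decoding step by step:
Bits 101 -> B
Bits 100 -> D
Bits 011 -> C
Bits 00 -> A
Bits 100 -> D
Bits 101 -> B
Bits 101 -> B
Bits 011 -> C


Decoded message: BDCADBBC


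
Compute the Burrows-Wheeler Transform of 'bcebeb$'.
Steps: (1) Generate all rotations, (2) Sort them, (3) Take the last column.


Rotations (sorted):
  0: $bcebeb -> last char: b
  1: b$bcebe -> last char: e
  2: bcebeb$ -> last char: $
  3: beb$bce -> last char: e
  4: cebeb$b -> last char: b
  5: eb$bceb -> last char: b
  6: ebeb$bc -> last char: c


BWT = be$ebbc


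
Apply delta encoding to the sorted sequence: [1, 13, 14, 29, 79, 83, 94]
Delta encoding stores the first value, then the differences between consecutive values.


First value: 1
Deltas:
  13 - 1 = 12
  14 - 13 = 1
  29 - 14 = 15
  79 - 29 = 50
  83 - 79 = 4
  94 - 83 = 11


Delta encoded: [1, 12, 1, 15, 50, 4, 11]


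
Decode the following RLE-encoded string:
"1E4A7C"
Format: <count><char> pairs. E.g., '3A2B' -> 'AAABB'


Expanding each <count><char> pair:
  1E -> 'E'
  4A -> 'AAAA'
  7C -> 'CCCCCCC'

Decoded = EAAAACCCCCCC


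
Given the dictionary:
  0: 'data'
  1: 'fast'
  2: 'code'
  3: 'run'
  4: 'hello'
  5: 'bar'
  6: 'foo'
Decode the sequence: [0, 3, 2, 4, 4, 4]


Look up each index in the dictionary:
  0 -> 'data'
  3 -> 'run'
  2 -> 'code'
  4 -> 'hello'
  4 -> 'hello'
  4 -> 'hello'

Decoded: "data run code hello hello hello"


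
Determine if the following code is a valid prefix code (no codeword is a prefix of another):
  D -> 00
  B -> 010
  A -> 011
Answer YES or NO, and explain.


Checking each pair (does one codeword prefix another?):
  D='00' vs B='010': no prefix
  D='00' vs A='011': no prefix
  B='010' vs D='00': no prefix
  B='010' vs A='011': no prefix
  A='011' vs D='00': no prefix
  A='011' vs B='010': no prefix
No violation found over all pairs.

YES -- this is a valid prefix code. No codeword is a prefix of any other codeword.


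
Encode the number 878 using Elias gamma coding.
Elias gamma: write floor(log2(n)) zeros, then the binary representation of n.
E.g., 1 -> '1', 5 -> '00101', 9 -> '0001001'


num_bits = floor(log2(878)) + 1 = 10
leading_zeros = num_bits - 1 = 9
binary(878) = 1101101110

Elias gamma(878) = '000000000' + '1101101110' = 0000000001101101110 (19 bits)


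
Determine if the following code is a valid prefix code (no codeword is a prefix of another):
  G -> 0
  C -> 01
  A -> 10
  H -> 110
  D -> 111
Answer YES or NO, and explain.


Checking each pair (does one codeword prefix another?):
  G='0' vs C='01': prefix -- VIOLATION

NO -- this is NOT a valid prefix code. G (0) is a prefix of C (01).


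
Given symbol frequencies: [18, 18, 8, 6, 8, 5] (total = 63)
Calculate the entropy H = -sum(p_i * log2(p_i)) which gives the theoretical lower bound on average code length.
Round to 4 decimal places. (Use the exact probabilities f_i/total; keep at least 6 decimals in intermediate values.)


Per-symbol terms -p_i * log2(p_i) with p_i = f_i/63:
  p = 18/63 = 0.285714: log2(p) = -1.807355, -p*log2(p) = 0.516387
  p = 18/63 = 0.285714: log2(p) = -1.807355, -p*log2(p) = 0.516387
  p = 8/63 = 0.126984: log2(p) = -2.977280, -p*log2(p) = 0.378067
  p = 6/63 = 0.095238: log2(p) = -3.392317, -p*log2(p) = 0.323078
  p = 8/63 = 0.126984: log2(p) = -2.977280, -p*log2(p) = 0.378067
  p = 5/63 = 0.079365: log2(p) = -3.655352, -p*log2(p) = 0.290107
H = 0.516387 + 0.516387 + 0.378067 + 0.323078 + 0.378067 + 0.290107 = 2.402093

H = 2.4021 bits/symbol
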